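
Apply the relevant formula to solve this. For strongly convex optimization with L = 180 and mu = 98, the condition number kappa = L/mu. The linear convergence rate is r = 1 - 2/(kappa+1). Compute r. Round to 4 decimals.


Step 1: Compute the condition number.
kappa = L/mu = 180/98 = 1.8367
Step 2: Compute the convergence rate.
r = 1 - 2/(kappa + 1) = 1 - 2*mu/(L + mu) = (L - mu)/(L + mu) = 82/278 = 0.295


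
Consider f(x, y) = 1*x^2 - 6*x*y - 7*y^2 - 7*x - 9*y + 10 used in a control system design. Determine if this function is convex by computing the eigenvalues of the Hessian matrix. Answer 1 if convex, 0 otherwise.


The Hessian of f(x,y) = 1*x^2 - 6*x*y - 7*y^2 - 7*x - 9*y + 10 is:
H = [[2, -6], [-6, -14]]
Trace = 2 - 14 = -12
Determinant = 2*-14 - (-6)^2 = -64
Discriminant = (-12)^2 - 4*-64 = 400.0
Eigenvalues: lambda_1 = -16.0, lambda_2 = 4.0
The function is not convex.

0


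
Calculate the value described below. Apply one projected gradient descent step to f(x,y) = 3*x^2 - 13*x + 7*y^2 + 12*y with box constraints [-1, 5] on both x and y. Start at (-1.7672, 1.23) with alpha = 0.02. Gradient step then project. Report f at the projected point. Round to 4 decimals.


Step 1: Compute gradient at (-1.7672, 1.23).
grad_x = 2*3*-1.7672 - 13 = -23.6032
grad_y = 2*7*1.23 + 12 = 29.22
Step 2: Gradient step.
x_raw = -1.7672 - 0.02*-23.6032 = -1.2951
y_raw = 1.23 - 0.02*29.22 = 0.6456
Step 3: Project onto [-1, 5].
x_proj = clip(-1.2951) = -1.0
y_proj = clip(0.6456) = 0.6456
Step 4: Evaluate f.
f(-1.0, 0.6456) = 26.6648


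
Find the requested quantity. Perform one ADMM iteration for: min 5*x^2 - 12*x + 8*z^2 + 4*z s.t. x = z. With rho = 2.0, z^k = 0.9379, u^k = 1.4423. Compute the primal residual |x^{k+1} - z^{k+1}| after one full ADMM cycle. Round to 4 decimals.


ADMM iteration with rho = 2.0, z^k = 0.9379, u^k = 1.4423
Step 1: x-update.
Minimize 5*x^2 - 12*x + (2.0/2)*(x - 0.9379 + 1.4423)^2
FOC: (2*5 + 2.0)*x = 12 + 2.0*(0.9379 - 1.4423)
x^{k+1} = 0.9159
Step 2: z-update.
Minimize 8*z^2 + 4*z + (2.0/2)*(0.9159 - z + 1.4423)^2
FOC: (2*8 + 2.0)*z = -4 + 2.0*(0.9159 + 1.4423)
z^{k+1} = 0.0398
Step 3: u-update.
u^{k+1} = 1.4423 + 0.9159 - 0.0398 = 2.3184
Step 4: Primal residual = |0.9159 - 0.0398| = 0.8761


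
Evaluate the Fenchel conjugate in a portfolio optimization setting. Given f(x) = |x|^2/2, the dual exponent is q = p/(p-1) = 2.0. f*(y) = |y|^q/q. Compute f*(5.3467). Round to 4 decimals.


The conjugate exponent q satisfies 1/p + 1/q = 1.
p = 2, so q = 2/(2 - 1) = 2.0
|y|^q = 5.3467^2.0 = 28.5872
f*(5.3467) = 28.5872 / 2.0 = 14.2936


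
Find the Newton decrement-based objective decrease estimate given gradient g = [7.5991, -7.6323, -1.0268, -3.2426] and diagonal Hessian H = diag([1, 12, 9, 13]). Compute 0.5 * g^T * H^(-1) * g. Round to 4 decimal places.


Step 1: H is diagonal, so H^(-1) * g = [7.5991, -0.636, -0.1141, -0.2494].
Step 2: g^T H^(-1) g = sum_i g_i^2 / H_ii
  = (7.5991)^2/1 + (-7.6323)^2/12 + (-1.0268)^2/9 + (-3.2426)^2/13
  = 57.7463 + 4.8543 + 0.1171 + 0.8088 = 63.5266
Step 3: Objective decrease = 0.5 * g^T H^(-1) g = 31.7633


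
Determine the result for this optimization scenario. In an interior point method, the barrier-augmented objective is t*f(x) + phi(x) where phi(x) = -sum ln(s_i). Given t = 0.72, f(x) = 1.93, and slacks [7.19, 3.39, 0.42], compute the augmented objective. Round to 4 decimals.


Step 1: Compute log-barrier.
ln values: [1.9727, 1.2208, -0.8675]
phi = -(1.9727 + 1.2208 - 0.8675) = -2.326
Step 2: Compute augmented objective.
t*f(x) = 0.72*1.93 = 1.3896
Total = 1.3896 - 2.326 = -0.9364


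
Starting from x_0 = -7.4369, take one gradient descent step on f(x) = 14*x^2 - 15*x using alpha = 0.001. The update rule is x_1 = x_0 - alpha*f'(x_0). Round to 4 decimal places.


We compute the gradient at x_0 and apply the update.
f'(x) = 28*x - 15
f'(-7.4369) = 28*-7.4369 - 15 = -223.2332
x_1 = -7.4369 - 0.001*-223.2332 = -7.2137


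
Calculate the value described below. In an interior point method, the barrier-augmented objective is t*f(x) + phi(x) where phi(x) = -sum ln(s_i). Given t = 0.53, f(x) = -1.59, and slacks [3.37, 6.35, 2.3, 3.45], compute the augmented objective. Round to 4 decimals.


Step 1: Compute log-barrier.
ln values: [1.2149, 1.8485, 0.8329, 1.2384]
phi = -(1.2149 + 1.8485 + 0.8329 + 1.2384) = -5.1347
Step 2: Compute augmented objective.
t*f(x) = 0.53*-1.59 = -0.8427
Total = -0.8427 - 5.1347 = -5.9774


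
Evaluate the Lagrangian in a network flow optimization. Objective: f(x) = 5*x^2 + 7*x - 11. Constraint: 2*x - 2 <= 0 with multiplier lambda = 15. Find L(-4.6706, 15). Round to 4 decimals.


Step 1: Evaluate f(x).
f(-4.6706) = 5*(-4.6706)^2 + 7*(-4.6706) - 11 = 65.3783
Step 2: Evaluate g(x).
g(-4.6706) = 2*-4.6706 - 2 = -11.3412
Step 3: Compute Lagrangian.
L = 65.3783 + 15*-11.3412 = -104.7397


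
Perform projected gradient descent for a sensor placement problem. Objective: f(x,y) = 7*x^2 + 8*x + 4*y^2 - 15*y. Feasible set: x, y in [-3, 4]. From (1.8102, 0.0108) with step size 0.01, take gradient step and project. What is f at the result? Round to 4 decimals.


Step 1: Compute gradient at (1.8102, 0.0108).
grad_x = 2*7*1.8102 + 8 = 33.3428
grad_y = 2*4*0.0108 - 15 = -14.9136
Step 2: Gradient step.
x_raw = 1.8102 - 0.01*33.3428 = 1.4768
y_raw = 0.0108 - 0.01*-14.9136 = 0.1599
Step 3: Project onto [-3, 4].
x_proj = clip(1.4768) = 1.4768
y_proj = clip(0.1599) = 0.1599
Step 4: Evaluate f.
f(1.4768, 0.1599) = 24.7834


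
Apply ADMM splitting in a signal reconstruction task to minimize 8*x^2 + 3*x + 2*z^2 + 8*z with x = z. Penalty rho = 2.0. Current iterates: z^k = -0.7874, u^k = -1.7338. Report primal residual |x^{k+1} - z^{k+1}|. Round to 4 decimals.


ADMM iteration with rho = 2.0, z^k = -0.7874, u^k = -1.7338
Step 1: x-update.
Minimize 8*x^2 + 3*x + (2.0/2)*(x + 0.7874 - 1.7338)^2
FOC: (2*8 + 2.0)*x = -3 + 2.0*(-0.7874 + 1.7338)
x^{k+1} = -0.0615
Step 2: z-update.
Minimize 2*z^2 + 8*z + (2.0/2)*(-0.0615 - z - 1.7338)^2
FOC: (2*2 + 2.0)*z = -8 + 2.0*(-0.0615 - 1.7338)
z^{k+1} = -1.9318
Step 3: u-update.
u^{k+1} = -1.7338 - 0.0615 + 1.9318 = 0.1365
Step 4: Primal residual = |-0.0615 + 1.9318| = 1.8703


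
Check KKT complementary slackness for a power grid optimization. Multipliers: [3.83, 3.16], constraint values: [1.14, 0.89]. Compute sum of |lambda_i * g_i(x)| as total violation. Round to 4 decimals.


KKT complementary slackness check:
lambda_1 * g_1 = 3.83 * 1.14 = 4.3662
lambda_2 * g_2 = 3.16 * 0.89 = 2.8124
Total violation = 4.3662 + 2.8124 = 7.1786


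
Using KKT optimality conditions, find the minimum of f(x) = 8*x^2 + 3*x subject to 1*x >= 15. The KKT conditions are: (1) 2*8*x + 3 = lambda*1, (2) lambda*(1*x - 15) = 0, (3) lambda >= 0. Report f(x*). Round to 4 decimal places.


Step 1: Try lambda = 0 (constraint inactive).
x_unc = -3/(2*8) = -0.1875
Check: 1*-0.1875 = -0.1875 < 15 -- violated!
Step 2: Constraint must be active: 1*x = 15
x* = 15/1 = 15.0
lambda = (2*8*15.0 + 3)/1 = 243.0
Step 3: Compute optimal value.
f(x*) = 8*15.0^2 + 3*15.0 = 1845.0


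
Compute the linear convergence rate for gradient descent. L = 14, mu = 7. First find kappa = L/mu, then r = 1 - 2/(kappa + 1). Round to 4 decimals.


Step 1: Compute the condition number.
kappa = L/mu = 14/7 = 2.0
Step 2: Compute the convergence rate.
r = 1 - 2/(kappa + 1) = 1 - 2*mu/(L + mu) = (L - mu)/(L + mu) = 7/21 = 0.3333


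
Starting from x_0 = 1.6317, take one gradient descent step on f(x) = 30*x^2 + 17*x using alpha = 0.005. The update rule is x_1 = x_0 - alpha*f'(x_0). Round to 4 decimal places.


We compute the gradient at x_0 and apply the update.
f'(x) = 60*x + 17
f'(1.6317) = 60*1.6317 + 17 = 114.902
x_1 = 1.6317 - 0.005*114.902 = 1.0572


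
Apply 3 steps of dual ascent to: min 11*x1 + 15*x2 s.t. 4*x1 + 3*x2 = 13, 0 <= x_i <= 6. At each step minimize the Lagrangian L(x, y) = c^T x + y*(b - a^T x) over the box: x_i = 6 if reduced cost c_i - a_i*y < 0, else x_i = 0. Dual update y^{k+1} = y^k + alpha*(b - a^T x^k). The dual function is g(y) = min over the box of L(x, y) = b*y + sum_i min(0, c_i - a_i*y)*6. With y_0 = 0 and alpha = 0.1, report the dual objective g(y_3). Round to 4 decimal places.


Dual ascent for LP: min 11*x1 + 15*x2, 4*x1 + 3*x2 = 13, 0 <= x_i <= 6
Step 1: y^k = 0.0, reduced costs: (11.0, 15.0)
  x^k = (0.0, 0.0), subgradient = b - a^T x = 13.0
  y^{k+1} = 0.0 + 0.1*13.0 = 1.3
Step 2: y^k = 1.3, reduced costs: (5.8, 11.1)
  x^k = (0.0, 0.0), subgradient = b - a^T x = 13.0
  y^{k+1} = 1.3 + 0.1*13.0 = 2.6
Step 3: y^k = 2.6, reduced costs: (0.6, 7.2)
  x^k = (0.0, 0.0), subgradient = b - a^T x = 13.0
  y^{k+1} = 2.6 + 0.1*13.0 = 3.9
Dual objective at y_3 = 3.9: reduced costs (-4.6, 3.3), box minimizer x = (6.0, 0.0)
g(y_3) = b*y + (c1 - a1*y)*x1 + (c2 - a2*y)*x2 = 13*3.9 + (-4.6)*6.0 + 3.3*0.0 = 50.7 - 27.6 + 0.0 = 23.1


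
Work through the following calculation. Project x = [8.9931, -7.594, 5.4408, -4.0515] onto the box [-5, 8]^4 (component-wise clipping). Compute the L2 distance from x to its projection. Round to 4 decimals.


Project each component onto [-5, 8].
clip(8.9931) = 8.0, clip(-7.594) = -5.0, clip(5.4408) = 5.4408, clip(-4.0515) = -4.0515
Projection = [8.0, -5.0, 5.4408, -4.0515]
Squared diffs: [0.9862, 6.7288, 0.0, 0.0]
Distance = sqrt(7.715) = 2.7776


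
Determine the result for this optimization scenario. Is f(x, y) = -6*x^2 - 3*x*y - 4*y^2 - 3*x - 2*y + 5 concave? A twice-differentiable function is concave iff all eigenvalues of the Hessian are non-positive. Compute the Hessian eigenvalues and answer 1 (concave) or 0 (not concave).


The Hessian of f(x,y) = -6*x^2 - 3*x*y - 4*y^2 - 3*x - 2*y + 5 is:
H = [[-12, -3], [-3, -8]]
Trace = -12 - 8 = -20
Determinant = -12*-8 - (-3)^2 = 87
Discriminant = (-20)^2 - 4*87 = 52.0
Eigenvalues: lambda_1 = -13.6056, lambda_2 = -6.3944
The function is concave.

1


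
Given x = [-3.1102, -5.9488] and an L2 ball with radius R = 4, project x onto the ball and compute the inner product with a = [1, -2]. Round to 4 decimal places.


Step 1: Compute ||x|| (intermediates to 6 decimals).
||x|| = sqrt((-3.1102)^2 + (-5.9488)^2) = 6.712791
Step 2: Project.
Since ||x|| > R, scale = R/||x|| = 4/6.712791 = 0.595877, proj(x) = scale * x
proj(x) = [-1.853297, -3.544753]
Step 3: Dot product.
a^T * proj(x) = 1*(-1.853297) - 2*(-3.544753) = 5.2362


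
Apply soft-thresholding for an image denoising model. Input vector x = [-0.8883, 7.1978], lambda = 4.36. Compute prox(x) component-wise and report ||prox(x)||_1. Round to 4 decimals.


Soft-thresholding with lambda = 4.36:
prox(-0.8883) = sign(-0.8883)*max(|-0.8883| - 4.36, 0) = 0.0
prox(7.1978) = sign(7.1978)*max(|7.1978| - 4.36, 0) = 2.8378
prox(x) = [0.0, 2.8378]
||prox(x)||_1 = 0.0 + 2.8378 = 2.8378


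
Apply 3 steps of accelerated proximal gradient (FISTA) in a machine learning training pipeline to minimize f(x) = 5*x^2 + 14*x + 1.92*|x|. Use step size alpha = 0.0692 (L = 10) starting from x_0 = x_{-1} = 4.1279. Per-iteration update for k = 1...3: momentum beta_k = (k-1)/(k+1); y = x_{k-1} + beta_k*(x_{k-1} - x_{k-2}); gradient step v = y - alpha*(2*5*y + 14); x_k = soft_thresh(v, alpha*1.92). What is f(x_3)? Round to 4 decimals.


FISTA on f(x) = 5*x^2 + 14*x + 1.92*|x|
L = 10, alpha = 0.0692
Iteration 1: beta = 0.0, y = 4.1279 + 0.0*(4.1279 - 4.1279) = 4.1279
  grad(y) = 55.279, v = y - alpha*grad = 0.3026
  prox(v) = soft_thresh(0.3026, 0.1329) = 0.1697
Iteration 2: beta = 0.3333, y = 0.1697 + 0.3333*(0.1697 - 4.1279) = -1.1497
  grad(y) = 2.5034, v = y - alpha*grad = -1.3229
  prox(v) = soft_thresh(-1.3229, 0.1329) = -1.19
Iteration 3: beta = 0.5, y = -1.19 + 0.5*(-1.19 - 0.1697) = -1.8699
  grad(y) = -4.6991, v = y - alpha*grad = -1.5447
  prox(v) = soft_thresh(-1.5447, 0.1329) = -1.4119
f(x_3) = 5*(-1.4119)^2 + 14*(-1.4119) + 1.92*|-1.4119| = -7.0885


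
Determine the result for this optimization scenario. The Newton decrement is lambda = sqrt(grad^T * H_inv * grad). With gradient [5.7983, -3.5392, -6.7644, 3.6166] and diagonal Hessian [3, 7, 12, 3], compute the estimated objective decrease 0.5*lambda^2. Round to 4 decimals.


Step 1: H is diagonal, so H^(-1) * g = [1.9328, -0.5056, -0.5637, 1.2055].
Step 2: g^T H^(-1) g = sum_i g_i^2 / H_ii
  = (5.7983)^2/3 + (-3.5392)^2/7 + (-6.7644)^2/12 + (3.6166)^2/3
  = 11.2068 + 1.7894 + 3.8131 + 4.3599 = 21.1692
Step 3: Objective decrease = 0.5 * g^T H^(-1) g = 10.5846


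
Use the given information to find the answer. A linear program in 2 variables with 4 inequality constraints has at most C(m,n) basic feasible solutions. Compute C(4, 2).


Each vertex corresponds to some choice of n active constraints out of m, so the number of vertices is at most C(m, n) = m! / (n!(m-n)!).
m = 4, n = 2
Numerator: 4 * 3
Denominator: 2! = 2
C(4, 2) = 6


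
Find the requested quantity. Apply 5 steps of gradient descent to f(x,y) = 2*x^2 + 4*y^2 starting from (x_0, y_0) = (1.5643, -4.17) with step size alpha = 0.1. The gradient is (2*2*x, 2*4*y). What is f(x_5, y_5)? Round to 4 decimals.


Gradient descent on f(x,y) = 2*x^2 + 4*y^2.
Starting point: (1.5643, -4.17), alpha = 0.1
Step 1: grad_x = 2*2*1.5643 = 6.2572, grad_y = 2*4*-4.17 = -33.36
  x_1 = 1.5643 - 0.1*6.2572 = 0.9386
  y_1 = -4.17 - 0.1*-33.36 = -0.834
Step 2: grad_x = 2*2*0.9386 = 3.7543, grad_y = 2*4*-0.834 = -6.672
  x_2 = 0.9386 - 0.1*3.7543 = 0.5631
  y_2 = -0.834 - 0.1*-6.672 = -0.1668
Step 3: grad_x = 2*2*0.5631 = 2.2526, grad_y = 2*4*-0.1668 = -1.3344
  x_3 = 0.5631 - 0.1*2.2526 = 0.3379
  y_3 = -0.1668 - 0.1*-1.3344 = -0.0334
Step 4: grad_x = 2*2*0.3379 = 1.3516, grad_y = 2*4*-0.0334 = -0.2669
  x_4 = 0.3379 - 0.1*1.3516 = 0.2027
  y_4 = -0.0334 - 0.1*-0.2669 = -0.0067
Step 5: grad_x = 2*2*0.2027 = 0.8109, grad_y = 2*4*-0.0067 = -0.0534
  x_5 = 0.2027 - 0.1*0.8109 = 0.1216
  y_5 = -0.0067 - 0.1*-0.0534 = -0.0013
f(0.1216, -0.0013) = 2*0.1216^2 + 4*(-0.0013)^2 = 0.0296


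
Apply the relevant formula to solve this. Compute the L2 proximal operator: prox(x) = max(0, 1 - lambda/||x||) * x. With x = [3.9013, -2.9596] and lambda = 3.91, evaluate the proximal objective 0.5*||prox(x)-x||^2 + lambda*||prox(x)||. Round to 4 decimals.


Step 1: Compute ||x||.
||x|| = 4.8969
Step 2: Compute scaling factor.
scale = max(0, 1 - 3.91/4.8969) = 0.2015
Step 3: prox(x) = [0.7862, -0.5965]
||prox(x)|| = 0.9869
Step 4: Proximal objective.
0.5*||prox-x||^2 = 7.6441
lambda*||prox|| = 3.8588
Total = 11.5027


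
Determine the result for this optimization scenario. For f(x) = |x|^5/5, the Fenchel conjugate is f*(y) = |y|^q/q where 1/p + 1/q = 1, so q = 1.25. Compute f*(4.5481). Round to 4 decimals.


The conjugate exponent q satisfies 1/p + 1/q = 1.
p = 5, so q = 5/(5 - 1) = 1.25
|y|^q = 4.5481^1.25 = 6.6418
f*(4.5481) = 6.6418 / 1.25 = 5.3135


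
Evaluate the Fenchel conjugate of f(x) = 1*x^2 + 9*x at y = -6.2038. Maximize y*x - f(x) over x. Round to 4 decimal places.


f*(y) = sup_x {y*x - a*x^2 - b*x} = sup_x {(y-b)*x - a*x^2}
FOC: (y - b) - 2a*x = 0 => x* = (y - b)/(2a)
x* = (-6.2038 - 9)/(2*1) = -7.6019
f*(-6.2038) = (y-b)^2/(4a) = (-6.2038 - 9)^2/(4*1)
= 231.1555/4 = 57.7889


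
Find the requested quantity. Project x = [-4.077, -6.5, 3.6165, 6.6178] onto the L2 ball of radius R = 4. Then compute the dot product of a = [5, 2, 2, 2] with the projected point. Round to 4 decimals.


Step 1: Compute ||x|| (intermediates to 6 decimals).
||x|| = sqrt((-4.077)^2 + (-6.5)^2 + 3.6165^2 + 6.6178^2) = 10.758544
Step 2: Project.
Since ||x|| > R, scale = R/||x|| = 4/10.758544 = 0.371798, proj(x) = scale * x
proj(x) = [-1.51582, -2.416687, 1.344607, 2.460485]
Step 3: Dot product.
a^T * proj(x) = 5*(-1.51582) + 2*(-2.416687) + 2*1.344607 + 2*2.460485 = -4.8023


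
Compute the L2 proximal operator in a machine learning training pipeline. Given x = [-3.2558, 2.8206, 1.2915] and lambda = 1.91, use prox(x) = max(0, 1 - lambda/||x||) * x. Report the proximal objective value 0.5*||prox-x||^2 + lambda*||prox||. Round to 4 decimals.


Step 1: Compute ||x||.
||x|| = 4.4971
Step 2: Compute scaling factor.
scale = max(0, 1 - 1.91/4.4971) = 0.5753
Step 3: prox(x) = [-1.873, 1.6226, 0.743]
||prox(x)|| = 2.5871
Step 4: Proximal objective.
0.5*||prox-x||^2 = 1.8241
lambda*||prox|| = 4.9414
Total = 6.7654


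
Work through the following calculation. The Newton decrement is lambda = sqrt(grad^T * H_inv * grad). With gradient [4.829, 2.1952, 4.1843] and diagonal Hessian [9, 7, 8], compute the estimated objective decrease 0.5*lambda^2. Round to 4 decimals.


Step 1: H is diagonal, so H^(-1) * g = [0.5366, 0.3136, 0.523].
Step 2: g^T H^(-1) g = sum_i g_i^2 / H_ii
  = (4.829)^2/9 + (2.1952)^2/7 + (4.1843)^2/8
  = 2.591 + 0.6884 + 2.1885 = 5.468
Step 3: Objective decrease = 0.5 * g^T H^(-1) g = 2.734


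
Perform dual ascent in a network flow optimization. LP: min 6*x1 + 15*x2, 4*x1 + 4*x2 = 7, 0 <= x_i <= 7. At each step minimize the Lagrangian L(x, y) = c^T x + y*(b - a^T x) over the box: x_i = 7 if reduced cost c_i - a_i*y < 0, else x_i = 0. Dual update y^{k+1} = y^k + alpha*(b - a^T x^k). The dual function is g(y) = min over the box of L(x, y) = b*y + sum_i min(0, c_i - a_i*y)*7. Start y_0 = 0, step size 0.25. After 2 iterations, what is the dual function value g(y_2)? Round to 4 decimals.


Dual ascent for LP: min 6*x1 + 15*x2, 4*x1 + 4*x2 = 7, 0 <= x_i <= 7
Step 1: y^k = 0.0, reduced costs: (6.0, 15.0)
  x^k = (0.0, 0.0), subgradient = b - a^T x = 7.0
  y^{k+1} = 0.0 + 0.25*7.0 = 1.75
Step 2: y^k = 1.75, reduced costs: (-1.0, 8.0)
  x^k = (7.0, 0.0), subgradient = b - a^T x = -21.0
  y^{k+1} = 1.75 + 0.25*-21.0 = -3.5
Dual objective at y_2 = -3.5: reduced costs (20.0, 29.0), box minimizer x = (0.0, 0.0)
g(y_2) = b*y + (c1 - a1*y)*x1 + (c2 - a2*y)*x2 = 7*(-3.5) + 20.0*0.0 + 29.0*0.0 = -24.5 + 0.0 + 0.0 = -24.5


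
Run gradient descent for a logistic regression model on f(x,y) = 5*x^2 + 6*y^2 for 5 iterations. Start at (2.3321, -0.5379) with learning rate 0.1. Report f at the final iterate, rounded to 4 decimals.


Gradient descent on f(x,y) = 5*x^2 + 6*y^2.
Starting point: (2.3321, -0.5379), alpha = 0.1
Step 1: grad_x = 2*5*2.3321 = 23.321, grad_y = 2*6*-0.5379 = -6.4548
  x_1 = 2.3321 - 0.1*23.321 = 0.0
  y_1 = -0.5379 - 0.1*-6.4548 = 0.1076
Step 2: grad_x = 2*5*0.0 = 0.0, grad_y = 2*6*0.1076 = 1.291
  x_2 = 0.0 - 0.1*0.0 = 0.0
  y_2 = 0.1076 - 0.1*1.291 = -0.0215
Step 3: grad_x = 2*5*0.0 = 0.0, grad_y = 2*6*-0.0215 = -0.2582
  x_3 = 0.0 - 0.1*0.0 = 0.0
  y_3 = -0.0215 - 0.1*-0.2582 = 0.0043
Step 4: grad_x = 2*5*0.0 = 0.0, grad_y = 2*6*0.0043 = 0.0516
  x_4 = 0.0 - 0.1*0.0 = 0.0
  y_4 = 0.0043 - 0.1*0.0516 = -0.0009
Step 5: grad_x = 2*5*0.0 = 0.0, grad_y = 2*6*-0.0009 = -0.0103
  x_5 = 0.0 - 0.1*0.0 = 0.0
  y_5 = -0.0009 - 0.1*-0.0103 = 0.0002
f(0.0, 0.0002) = 5*0.0^2 + 6*0.0002^2 = 0.0


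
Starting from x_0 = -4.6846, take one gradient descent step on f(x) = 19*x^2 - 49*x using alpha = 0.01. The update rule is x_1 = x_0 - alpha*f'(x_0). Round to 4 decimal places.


We compute the gradient at x_0 and apply the update.
f'(x) = 38*x - 49
f'(-4.6846) = 38*-4.6846 - 49 = -227.0148
x_1 = -4.6846 - 0.01*-227.0148 = -2.4145


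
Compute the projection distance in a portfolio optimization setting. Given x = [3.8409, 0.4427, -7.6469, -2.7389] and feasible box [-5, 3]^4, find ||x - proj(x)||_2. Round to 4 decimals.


Project each component onto [-5, 3].
clip(3.8409) = 3.0, clip(0.4427) = 0.4427, clip(-7.6469) = -5.0, clip(-2.7389) = -2.7389
Projection = [3.0, 0.4427, -5.0, -2.7389]
Squared diffs: [0.7071, 0.0, 7.0061, 0.0]
Distance = sqrt(7.7132) = 2.7773


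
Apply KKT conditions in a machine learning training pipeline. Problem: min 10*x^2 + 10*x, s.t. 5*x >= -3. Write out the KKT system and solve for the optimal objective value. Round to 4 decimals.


Step 1: Try lambda = 0 (constraint inactive).
Stationarity: 2*10*x + 10 = 0
x* = -10/(2*10) = -0.5
Check constraint: 5*-0.5 = -2.5 >= -3 -- satisfied.
Step 2: Compute optimal value.
f(x*) = 10*(-0.5)^2 + 10*(-0.5) = -2.5


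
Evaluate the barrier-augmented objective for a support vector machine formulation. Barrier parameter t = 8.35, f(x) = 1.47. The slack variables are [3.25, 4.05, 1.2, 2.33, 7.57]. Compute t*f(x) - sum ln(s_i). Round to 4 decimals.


Step 1: Compute log-barrier.
ln values: [1.1787, 1.3987, 0.1823, 0.8459, 2.0242]
phi = -(1.1787 + 1.3987 + 0.1823 + 0.8459 + 2.0242) = -5.6298
Step 2: Compute augmented objective.
t*f(x) = 8.35*1.47 = 12.2745
Total = 12.2745 - 5.6298 = 6.6447


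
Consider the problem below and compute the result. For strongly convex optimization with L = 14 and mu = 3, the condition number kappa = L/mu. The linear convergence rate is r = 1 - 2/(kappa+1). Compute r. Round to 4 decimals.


Step 1: Compute the condition number.
kappa = L/mu = 14/3 = 4.6667
Step 2: Compute the convergence rate.
r = 1 - 2/(kappa + 1) = 1 - 2*mu/(L + mu) = (L - mu)/(L + mu) = 11/17 = 0.6471


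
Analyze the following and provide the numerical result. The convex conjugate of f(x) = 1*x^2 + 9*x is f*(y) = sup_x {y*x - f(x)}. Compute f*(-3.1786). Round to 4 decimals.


f*(y) = sup_x {y*x - a*x^2 - b*x} = sup_x {(y-b)*x - a*x^2}
FOC: (y - b) - 2a*x = 0 => x* = (y - b)/(2a)
x* = (-3.1786 - 9)/(2*1) = -6.0893
f*(-3.1786) = (y-b)^2/(4a) = (-3.1786 - 9)^2/(4*1)
= 148.3183/4 = 37.0796


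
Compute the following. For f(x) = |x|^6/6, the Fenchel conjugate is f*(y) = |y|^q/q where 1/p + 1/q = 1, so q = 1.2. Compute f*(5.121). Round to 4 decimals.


The conjugate exponent q satisfies 1/p + 1/q = 1.
p = 6, so q = 6/(6 - 1) = 1.2
|y|^q = 5.121^1.2 = 7.0995
f*(5.121) = 7.0995 / 1.2 = 5.9162


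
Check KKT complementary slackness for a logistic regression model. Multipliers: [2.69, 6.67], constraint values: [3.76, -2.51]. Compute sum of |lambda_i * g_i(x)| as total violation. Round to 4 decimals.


KKT complementary slackness check:
lambda_1 * g_1 = 2.69 * 3.76 = 10.1144
lambda_2 * g_2 = 6.67 * -2.51 = -16.7417
Total violation = 10.1144 + 16.7417 = 26.8561


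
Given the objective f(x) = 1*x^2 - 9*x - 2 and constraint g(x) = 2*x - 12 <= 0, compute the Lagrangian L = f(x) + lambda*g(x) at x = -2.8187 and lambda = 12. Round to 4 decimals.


Step 1: Evaluate f(x).
f(-2.8187) = 1*(-2.8187)^2 - 9*(-2.8187) - 2 = 31.3134
Step 2: Evaluate g(x).
g(-2.8187) = 2*-2.8187 - 12 = -17.6374
Step 3: Compute Lagrangian.
L = 31.3134 + 12*-17.6374 = -180.3354


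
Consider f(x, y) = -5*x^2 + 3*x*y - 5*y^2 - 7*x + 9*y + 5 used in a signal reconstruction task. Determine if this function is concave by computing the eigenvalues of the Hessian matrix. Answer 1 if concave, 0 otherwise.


The Hessian of f(x,y) = -5*x^2 + 3*x*y - 5*y^2 - 7*x + 9*y + 5 is:
H = [[-10, 3], [3, -10]]
Trace = -10 - 10 = -20
Determinant = -10*-10 - (3)^2 = 91
Discriminant = (-20)^2 - 4*91 = 36.0
Eigenvalues: lambda_1 = -13.0, lambda_2 = -7.0
The function is concave.

1


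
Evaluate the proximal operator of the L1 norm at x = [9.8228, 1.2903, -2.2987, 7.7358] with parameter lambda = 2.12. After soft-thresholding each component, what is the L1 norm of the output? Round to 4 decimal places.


Soft-thresholding with lambda = 2.12:
prox(9.8228) = sign(9.8228)*max(|9.8228| - 2.12, 0) = 7.7028
prox(1.2903) = sign(1.2903)*max(|1.2903| - 2.12, 0) = 0.0
prox(-2.2987) = sign(-2.2987)*max(|-2.2987| - 2.12, 0) = -0.1787
prox(7.7358) = sign(7.7358)*max(|7.7358| - 2.12, 0) = 5.6158
prox(x) = [7.7028, 0.0, -0.1787, 5.6158]
||prox(x)||_1 = 7.7028 + 0.0 + 0.1787 + 5.6158 = 13.4973


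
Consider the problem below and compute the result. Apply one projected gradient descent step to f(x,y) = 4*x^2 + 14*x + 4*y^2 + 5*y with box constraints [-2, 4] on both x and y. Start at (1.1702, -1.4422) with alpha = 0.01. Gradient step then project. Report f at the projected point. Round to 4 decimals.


Step 1: Compute gradient at (1.1702, -1.4422).
grad_x = 2*4*1.1702 + 14 = 23.3616
grad_y = 2*4*-1.4422 + 5 = -6.5376
Step 2: Gradient step.
x_raw = 1.1702 - 0.01*23.3616 = 0.9366
y_raw = -1.4422 - 0.01*-6.5376 = -1.3768
Step 3: Project onto [-2, 4].
x_proj = clip(0.9366) = 0.9366
y_proj = clip(-1.3768) = -1.3768
Step 4: Evaluate f.
f(0.9366, -1.3768) = 17.3194


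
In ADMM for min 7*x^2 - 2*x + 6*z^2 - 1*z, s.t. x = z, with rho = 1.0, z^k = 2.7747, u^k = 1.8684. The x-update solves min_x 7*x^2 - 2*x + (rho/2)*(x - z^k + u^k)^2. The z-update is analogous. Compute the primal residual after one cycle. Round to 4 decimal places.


ADMM iteration with rho = 1.0, z^k = 2.7747, u^k = 1.8684
Step 1: x-update.
Minimize 7*x^2 - 2*x + (1.0/2)*(x - 2.7747 + 1.8684)^2
FOC: (2*7 + 1.0)*x = 2 + 1.0*(2.7747 - 1.8684)
x^{k+1} = 0.1938
Step 2: z-update.
Minimize 6*z^2 - 1*z + (1.0/2)*(0.1938 - z + 1.8684)^2
FOC: (2*6 + 1.0)*z = 1 + 1.0*(0.1938 + 1.8684)
z^{k+1} = 0.2356
Step 3: u-update.
u^{k+1} = 1.8684 + 0.1938 - 0.2356 = 1.8266
Step 4: Primal residual = |0.1938 - 0.2356| = 0.0418


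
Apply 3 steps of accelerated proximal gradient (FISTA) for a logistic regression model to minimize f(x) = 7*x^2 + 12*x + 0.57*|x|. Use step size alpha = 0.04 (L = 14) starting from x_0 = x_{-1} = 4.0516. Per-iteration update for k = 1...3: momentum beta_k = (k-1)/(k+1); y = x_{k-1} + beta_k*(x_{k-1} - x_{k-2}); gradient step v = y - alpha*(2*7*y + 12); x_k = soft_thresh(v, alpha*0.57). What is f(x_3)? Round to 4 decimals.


FISTA on f(x) = 7*x^2 + 12*x + 0.57*|x|
L = 14, alpha = 0.04
Iteration 1: beta = 0.0, y = 4.0516 + 0.0*(4.0516 - 4.0516) = 4.0516
  grad(y) = 68.7224, v = y - alpha*grad = 1.3027
  prox(v) = soft_thresh(1.3027, 0.0228) = 1.2799
Iteration 2: beta = 0.3333, y = 1.2799 + 0.3333*(1.2799 - 4.0516) = 0.356
  grad(y) = 16.9841, v = y - alpha*grad = -0.3234
  prox(v) = soft_thresh(-0.3234, 0.0228) = -0.3006
Iteration 3: beta = 0.5, y = -0.3006 + 0.5*(-0.3006 - 1.2799) = -1.0908
  grad(y) = -3.271, v = y - alpha*grad = -0.9599
  prox(v) = soft_thresh(-0.9599, 0.0228) = -0.9371
f(x_3) = 7*(-0.9371)^2 + 12*(-0.9371) + 0.57*|-0.9371| = -4.5639


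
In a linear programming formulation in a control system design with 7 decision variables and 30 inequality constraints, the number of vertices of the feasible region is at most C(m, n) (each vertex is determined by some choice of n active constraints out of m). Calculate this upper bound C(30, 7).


Each vertex corresponds to some choice of n active constraints out of m, so the number of vertices is at most C(m, n) = m! / (n!(m-n)!).
m = 30, n = 7
Numerator: 30 * 29 * 28 * 27 * 26 * 25 * 24
Denominator: 7! = 5040
C(30, 7) = 2035800


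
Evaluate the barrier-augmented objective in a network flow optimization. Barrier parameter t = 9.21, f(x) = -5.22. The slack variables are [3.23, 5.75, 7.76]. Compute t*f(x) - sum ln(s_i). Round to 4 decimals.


Step 1: Compute log-barrier.
ln values: [1.1725, 1.7492, 2.049]
phi = -(1.1725 + 1.7492 + 2.049) = -4.9707
Step 2: Compute augmented objective.
t*f(x) = 9.21*-5.22 = -48.0762
Total = -48.0762 - 4.9707 = -53.0469


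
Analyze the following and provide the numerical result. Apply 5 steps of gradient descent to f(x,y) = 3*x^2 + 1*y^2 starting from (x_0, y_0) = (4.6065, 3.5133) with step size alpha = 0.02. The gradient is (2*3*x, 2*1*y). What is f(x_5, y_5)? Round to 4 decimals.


Gradient descent on f(x,y) = 3*x^2 + 1*y^2.
Starting point: (4.6065, 3.5133), alpha = 0.02
Step 1: grad_x = 2*3*4.6065 = 27.639, grad_y = 2*1*3.5133 = 7.0266
  x_1 = 4.6065 - 0.02*27.639 = 4.0537
  y_1 = 3.5133 - 0.02*7.0266 = 3.3728
Step 2: grad_x = 2*3*4.0537 = 24.3223, grad_y = 2*1*3.3728 = 6.7455
  x_2 = 4.0537 - 0.02*24.3223 = 3.5673
  y_2 = 3.3728 - 0.02*6.7455 = 3.2379
Step 3: grad_x = 2*3*3.5673 = 21.4036, grad_y = 2*1*3.2379 = 6.4757
  x_3 = 3.5673 - 0.02*21.4036 = 3.1392
  y_3 = 3.2379 - 0.02*6.4757 = 3.1083
Step 4: grad_x = 2*3*3.1392 = 18.8352, grad_y = 2*1*3.1083 = 6.2167
  x_4 = 3.1392 - 0.02*18.8352 = 2.7625
  y_4 = 3.1083 - 0.02*6.2167 = 2.984
Step 5: grad_x = 2*3*2.7625 = 16.575, grad_y = 2*1*2.984 = 5.968
  x_5 = 2.7625 - 0.02*16.575 = 2.431
  y_5 = 2.984 - 0.02*5.968 = 2.8646
f(2.431, 2.8646) = 3*2.431^2 + 1*2.8646^2 = 25.9355


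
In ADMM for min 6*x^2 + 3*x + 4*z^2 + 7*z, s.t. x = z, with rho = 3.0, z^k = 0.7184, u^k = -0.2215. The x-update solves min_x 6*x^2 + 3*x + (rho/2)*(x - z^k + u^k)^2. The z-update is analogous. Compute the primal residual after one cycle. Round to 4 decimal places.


ADMM iteration with rho = 3.0, z^k = 0.7184, u^k = -0.2215
Step 1: x-update.
Minimize 6*x^2 + 3*x + (3.0/2)*(x - 0.7184 - 0.2215)^2
FOC: (2*6 + 3.0)*x = -3 + 3.0*(0.7184 + 0.2215)
x^{k+1} = -0.012
Step 2: z-update.
Minimize 4*z^2 + 7*z + (3.0/2)*(-0.012 - z - 0.2215)^2
FOC: (2*4 + 3.0)*z = -7 + 3.0*(-0.012 - 0.2215)
z^{k+1} = -0.7001
Step 3: u-update.
u^{k+1} = -0.2215 - 0.012 + 0.7001 = 0.4665
Step 4: Primal residual = |-0.012 + 0.7001| = 0.688


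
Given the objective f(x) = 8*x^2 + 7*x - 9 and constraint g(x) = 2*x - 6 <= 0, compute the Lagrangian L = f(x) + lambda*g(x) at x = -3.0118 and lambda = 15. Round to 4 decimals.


Step 1: Evaluate f(x).
f(-3.0118) = 8*(-3.0118)^2 + 7*(-3.0118) - 9 = 42.4849
Step 2: Evaluate g(x).
g(-3.0118) = 2*-3.0118 - 6 = -12.0236
Step 3: Compute Lagrangian.
L = 42.4849 + 15*-12.0236 = -137.8691


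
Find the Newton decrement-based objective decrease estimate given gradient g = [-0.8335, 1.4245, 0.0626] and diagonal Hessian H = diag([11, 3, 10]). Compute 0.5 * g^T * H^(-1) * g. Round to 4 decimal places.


Step 1: H is diagonal, so H^(-1) * g = [-0.0758, 0.4748, 0.0063].
Step 2: g^T H^(-1) g = sum_i g_i^2 / H_ii
  = (-0.8335)^2/11 + (1.4245)^2/3 + (0.0626)^2/10
  = 0.0632 + 0.6764 + 0.0004 = 0.7399
Step 3: Objective decrease = 0.5 * g^T H^(-1) g = 0.37


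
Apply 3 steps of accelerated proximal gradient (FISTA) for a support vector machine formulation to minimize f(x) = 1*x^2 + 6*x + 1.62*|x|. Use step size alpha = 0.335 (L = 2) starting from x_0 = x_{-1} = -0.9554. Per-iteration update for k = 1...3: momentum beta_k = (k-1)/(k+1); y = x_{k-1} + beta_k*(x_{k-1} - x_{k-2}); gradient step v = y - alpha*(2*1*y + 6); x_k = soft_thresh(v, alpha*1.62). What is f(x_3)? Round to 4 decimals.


FISTA on f(x) = 1*x^2 + 6*x + 1.62*|x|
L = 2, alpha = 0.335
Iteration 1: beta = 0.0, y = -0.9554 + 0.0*(-0.9554 + 0.9554) = -0.9554
  grad(y) = 4.0892, v = y - alpha*grad = -2.3253
  prox(v) = soft_thresh(-2.3253, 0.5427) = -1.7826
Iteration 2: beta = 0.3333, y = -1.7826 + 0.3333*(-1.7826 + 0.9554) = -2.0583
  grad(y) = 1.8834, v = y - alpha*grad = -2.6892
  prox(v) = soft_thresh(-2.6892, 0.5427) = -2.1465
Iteration 3: beta = 0.5, y = -2.1465 + 0.5*(-2.1465 + 1.7826) = -2.3285
  grad(y) = 1.343, v = y - alpha*grad = -2.7784
  prox(v) = soft_thresh(-2.7784, 0.5427) = -2.2357
f(x_3) = 1*(-2.2357)^2 + 6*(-2.2357) + 1.62*|-2.2357| = -4.794


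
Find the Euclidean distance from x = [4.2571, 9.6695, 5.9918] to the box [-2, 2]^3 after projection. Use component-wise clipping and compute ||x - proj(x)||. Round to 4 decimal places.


Project each component onto [-2, 2].
clip(4.2571) = 2.0, clip(9.6695) = 2.0, clip(5.9918) = 2.0
Projection = [2.0, 2.0, 2.0]
Squared diffs: [5.0945, 58.8212, 15.9345]
Distance = sqrt(79.8502) = 8.9359


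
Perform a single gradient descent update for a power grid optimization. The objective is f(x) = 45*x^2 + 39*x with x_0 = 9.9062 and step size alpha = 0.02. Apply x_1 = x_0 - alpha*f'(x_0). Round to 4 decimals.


We compute the gradient at x_0 and apply the update.
f'(x) = 90*x + 39
f'(9.9062) = 90*9.9062 + 39 = 930.558
x_1 = 9.9062 - 0.02*930.558 = -8.705


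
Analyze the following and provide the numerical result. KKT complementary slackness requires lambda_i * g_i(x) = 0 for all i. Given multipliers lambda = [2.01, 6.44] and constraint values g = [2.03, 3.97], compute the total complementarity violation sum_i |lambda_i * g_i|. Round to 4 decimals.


KKT complementary slackness check:
lambda_1 * g_1 = 2.01 * 2.03 = 4.0803
lambda_2 * g_2 = 6.44 * 3.97 = 25.5668
Total violation = 4.0803 + 25.5668 = 29.6471


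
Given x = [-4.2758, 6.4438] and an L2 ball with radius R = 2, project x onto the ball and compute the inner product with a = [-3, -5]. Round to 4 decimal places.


Step 1: Compute ||x|| (intermediates to 6 decimals).
||x|| = sqrt((-4.2758)^2 + 6.4438^2) = 7.733371
Step 2: Project.
Since ||x|| > R, scale = R/||x|| = 2/7.733371 = 0.258619, proj(x) = scale * x
proj(x) = [-1.105803, 1.666489]
Step 3: Dot product.
a^T * proj(x) = -3*(-1.105803) - 5*1.666489 = -5.015


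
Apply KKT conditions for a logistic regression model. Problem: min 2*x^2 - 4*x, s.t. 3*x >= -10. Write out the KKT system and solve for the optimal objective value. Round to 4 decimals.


Step 1: Try lambda = 0 (constraint inactive).
Stationarity: 2*2*x - 4 = 0
x* = 4/(2*2) = 1.0
Check constraint: 3*1.0 = 3.0 >= -10 -- satisfied.
Step 2: Compute optimal value.
f(x*) = 2*1.0^2 - 4*1.0 = -2.0


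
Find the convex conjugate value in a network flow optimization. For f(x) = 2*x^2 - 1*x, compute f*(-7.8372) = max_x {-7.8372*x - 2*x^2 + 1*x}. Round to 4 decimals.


f*(y) = sup_x {y*x - a*x^2 - b*x} = sup_x {(y-b)*x - a*x^2}
FOC: (y - b) - 2a*x = 0 => x* = (y - b)/(2a)
x* = (-7.8372 + 1)/(2*2) = -1.7093
f*(-7.8372) = (y-b)^2/(4a) = (-7.8372 + 1)^2/(4*2)
= 46.7473/8 = 5.8434


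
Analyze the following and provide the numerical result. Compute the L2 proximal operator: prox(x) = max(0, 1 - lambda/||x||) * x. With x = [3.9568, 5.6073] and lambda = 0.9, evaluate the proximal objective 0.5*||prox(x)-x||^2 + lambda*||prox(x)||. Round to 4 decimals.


Step 1: Compute ||x||.
||x|| = 6.8628
Step 2: Compute scaling factor.
scale = max(0, 1 - 0.9/6.8628) = 0.8689
Step 3: prox(x) = [3.4379, 4.8719]
||prox(x)|| = 5.9628
Step 4: Proximal objective.
0.5*||prox-x||^2 = 0.405
lambda*||prox|| = 5.3665
Total = 5.7715


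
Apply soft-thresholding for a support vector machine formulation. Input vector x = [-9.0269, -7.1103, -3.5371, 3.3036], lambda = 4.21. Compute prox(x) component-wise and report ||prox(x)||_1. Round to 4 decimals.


Soft-thresholding with lambda = 4.21:
prox(-9.0269) = sign(-9.0269)*max(|-9.0269| - 4.21, 0) = -4.8169
prox(-7.1103) = sign(-7.1103)*max(|-7.1103| - 4.21, 0) = -2.9003
prox(-3.5371) = sign(-3.5371)*max(|-3.5371| - 4.21, 0) = 0.0
prox(3.3036) = sign(3.3036)*max(|3.3036| - 4.21, 0) = 0.0
prox(x) = [-4.8169, -2.9003, 0.0, 0.0]
||prox(x)||_1 = 4.8169 + 2.9003 + 0.0 + 0.0 = 7.7172


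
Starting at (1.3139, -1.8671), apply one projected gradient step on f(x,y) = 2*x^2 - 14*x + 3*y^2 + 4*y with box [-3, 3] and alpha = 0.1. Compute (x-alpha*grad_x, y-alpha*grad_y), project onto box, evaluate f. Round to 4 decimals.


Step 1: Compute gradient at (1.3139, -1.8671).
grad_x = 2*2*1.3139 - 14 = -8.7444
grad_y = 2*3*-1.8671 + 4 = -7.2026
Step 2: Gradient step.
x_raw = 1.3139 - 0.1*-8.7444 = 2.1883
y_raw = -1.8671 - 0.1*-7.2026 = -1.1468
Step 3: Project onto [-3, 3].
x_proj = clip(2.1883) = 2.1883
y_proj = clip(-1.1468) = -1.1468
Step 4: Evaluate f.
f(2.1883, -1.1468) = -21.7007


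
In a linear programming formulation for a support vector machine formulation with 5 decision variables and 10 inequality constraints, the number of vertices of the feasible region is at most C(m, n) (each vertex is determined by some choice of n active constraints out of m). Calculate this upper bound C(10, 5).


Each vertex corresponds to some choice of n active constraints out of m, so the number of vertices is at most C(m, n) = m! / (n!(m-n)!).
m = 10, n = 5
Numerator: 10 * 9 * 8 * 7 * 6
Denominator: 5! = 120
C(10, 5) = 252


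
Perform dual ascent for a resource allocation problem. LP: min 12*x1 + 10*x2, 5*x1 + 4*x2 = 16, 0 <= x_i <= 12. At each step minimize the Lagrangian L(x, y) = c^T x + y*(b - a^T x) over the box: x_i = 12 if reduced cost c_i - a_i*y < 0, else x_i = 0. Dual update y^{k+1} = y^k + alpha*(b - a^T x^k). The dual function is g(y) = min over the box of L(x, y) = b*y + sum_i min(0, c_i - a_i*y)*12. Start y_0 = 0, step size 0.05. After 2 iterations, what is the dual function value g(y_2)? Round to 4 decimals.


Dual ascent for LP: min 12*x1 + 10*x2, 5*x1 + 4*x2 = 16, 0 <= x_i <= 12
Step 1: y^k = 0.0, reduced costs: (12.0, 10.0)
  x^k = (0.0, 0.0), subgradient = b - a^T x = 16.0
  y^{k+1} = 0.0 + 0.05*16.0 = 0.8
Step 2: y^k = 0.8, reduced costs: (8.0, 6.8)
  x^k = (0.0, 0.0), subgradient = b - a^T x = 16.0
  y^{k+1} = 0.8 + 0.05*16.0 = 1.6
Dual objective at y_2 = 1.6: reduced costs (4.0, 3.6), box minimizer x = (0.0, 0.0)
g(y_2) = b*y + (c1 - a1*y)*x1 + (c2 - a2*y)*x2 = 16*1.6 + 4.0*0.0 + 3.6*0.0 = 25.6 + 0.0 + 0.0 = 25.6


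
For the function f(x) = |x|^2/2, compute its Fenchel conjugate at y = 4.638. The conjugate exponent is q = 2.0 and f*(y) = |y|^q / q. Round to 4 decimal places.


The conjugate exponent q satisfies 1/p + 1/q = 1.
p = 2, so q = 2/(2 - 1) = 2.0
|y|^q = 4.638^2.0 = 21.511
f*(4.638) = 21.511 / 2.0 = 10.7555


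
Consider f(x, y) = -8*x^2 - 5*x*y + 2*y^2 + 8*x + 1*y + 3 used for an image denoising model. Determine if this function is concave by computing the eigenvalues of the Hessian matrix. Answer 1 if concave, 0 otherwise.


The Hessian of f(x,y) = -8*x^2 - 5*x*y + 2*y^2 + 8*x + 1*y + 3 is:
H = [[-16, -5], [-5, 4]]
Trace = -16 + 4 = -12
Determinant = -16*4 - (-5)^2 = -89
Discriminant = (-12)^2 - 4*-89 = 500.0
Eigenvalues: lambda_1 = -17.1803, lambda_2 = 5.1803
The function is not concave.

0


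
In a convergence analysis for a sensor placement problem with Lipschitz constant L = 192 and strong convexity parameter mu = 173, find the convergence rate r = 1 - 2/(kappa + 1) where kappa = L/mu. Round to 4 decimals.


Step 1: Compute the condition number.
kappa = L/mu = 192/173 = 1.1098
Step 2: Compute the convergence rate.
r = 1 - 2/(kappa + 1) = 1 - 2*mu/(L + mu) = (L - mu)/(L + mu) = 19/365 = 0.0521


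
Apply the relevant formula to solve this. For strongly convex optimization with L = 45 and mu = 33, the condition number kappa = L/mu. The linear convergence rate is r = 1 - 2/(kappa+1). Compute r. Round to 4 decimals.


Step 1: Compute the condition number.
kappa = L/mu = 45/33 = 1.3636
Step 2: Compute the convergence rate.
r = 1 - 2/(kappa + 1) = 1 - 2*mu/(L + mu) = (L - mu)/(L + mu) = 12/78 = 0.1538


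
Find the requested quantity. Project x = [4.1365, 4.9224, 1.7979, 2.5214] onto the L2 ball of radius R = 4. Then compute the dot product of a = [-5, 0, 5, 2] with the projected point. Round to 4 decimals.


Step 1: Compute ||x|| (intermediates to 6 decimals).
||x|| = sqrt(4.1365^2 + 4.9224^2 + 1.7979^2 + 2.5214^2) = 7.136565
Step 2: Project.
Since ||x|| > R, scale = R/||x|| = 4/7.136565 = 0.560494, proj(x) = scale * x
proj(x) = [2.318483, 2.758976, 1.007712, 1.41323]
Step 3: Dot product.
a^T * proj(x) = -5*2.318483 + 0*2.758976 + 5*1.007712 + 2*1.41323 = -3.7274


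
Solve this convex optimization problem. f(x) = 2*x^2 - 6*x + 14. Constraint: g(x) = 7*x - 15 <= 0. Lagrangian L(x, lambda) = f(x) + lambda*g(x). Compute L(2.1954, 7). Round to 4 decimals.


Step 1: Evaluate f(x).
f(2.1954) = 2*2.1954^2 - 6*2.1954 + 14 = 10.4672
Step 2: Evaluate g(x).
g(2.1954) = 7*2.1954 - 15 = 0.3678
Step 3: Compute Lagrangian.
L = 10.4672 + 7*0.3678 = 13.0418


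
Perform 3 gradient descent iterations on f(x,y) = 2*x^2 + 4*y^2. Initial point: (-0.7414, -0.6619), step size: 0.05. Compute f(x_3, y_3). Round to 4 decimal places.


Gradient descent on f(x,y) = 2*x^2 + 4*y^2.
Starting point: (-0.7414, -0.6619), alpha = 0.05
Step 1: grad_x = 2*2*-0.7414 = -2.9656, grad_y = 2*4*-0.6619 = -5.2952
  x_1 = -0.7414 - 0.05*-2.9656 = -0.5931
  y_1 = -0.6619 - 0.05*-5.2952 = -0.3971
Step 2: grad_x = 2*2*-0.5931 = -2.3725, grad_y = 2*4*-0.3971 = -3.1771
  x_2 = -0.5931 - 0.05*-2.3725 = -0.4745
  y_2 = -0.3971 - 0.05*-3.1771 = -0.2383
Step 3: grad_x = 2*2*-0.4745 = -1.898, grad_y = 2*4*-0.2383 = -1.9063
  x_3 = -0.4745 - 0.05*-1.898 = -0.3796
  y_3 = -0.2383 - 0.05*-1.9063 = -0.143
f(-0.3796, -0.143) = 2*(-0.3796)^2 + 4*(-0.143)^2 = 0.3699


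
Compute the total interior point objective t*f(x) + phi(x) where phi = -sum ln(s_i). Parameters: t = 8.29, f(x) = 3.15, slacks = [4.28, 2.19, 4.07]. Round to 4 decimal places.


Step 1: Compute log-barrier.
ln values: [1.454, 0.7839, 1.4036]
phi = -(1.454 + 0.7839 + 1.4036) = -3.6415
Step 2: Compute augmented objective.
t*f(x) = 8.29*3.15 = 26.1135
Total = 26.1135 - 3.6415 = 22.472
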